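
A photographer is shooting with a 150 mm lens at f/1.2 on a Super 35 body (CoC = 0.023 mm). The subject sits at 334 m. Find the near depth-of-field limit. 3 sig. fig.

Hyperfocal distance H = f²/(N·c) + f = 150²/(1.2 × 0.023) + 150 = 22500/0.0276 + 150 ≈ 815367.4 mm ≈ 815.4 m.
Near limit Dn = s·(H − f)/(H + s − 2f) = 334000 × (815367.4 − 150) / (815367.4 + 334000 − 2 × 150) = 334000 × 815217.4 / 1149067.4 ≈ 236960 mm ≈ 237 m.

237 m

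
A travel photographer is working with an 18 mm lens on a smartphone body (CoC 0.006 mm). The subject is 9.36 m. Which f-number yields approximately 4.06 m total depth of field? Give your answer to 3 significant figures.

f/1.20

Write h = H − f = f²/(N·c). The thin-lens limits are Dn = s·h/(h + (s−f)) and Df = s·h/(h − (s−f)), so DoF = Df − Dn = 2·s·(s−f)·h / (h² − (s−f)²).
That is a quadratic in h: DoF·h² − 2·s·(s−f)·h − DoF·(s−f)² = 0 ⇒ h = (s−f)·(s + √(s² + DoF²)) / DoF = 9342 × (9360 + √(9360² + 4060²)) / 4060 = 9342 × (9360 + 10202.6) / 4060 ≈ 45013 mm.
Then N = f²/(c·h) = 18² / (0.006 × 45013) = 324 / 270.08 ≈ 1.20.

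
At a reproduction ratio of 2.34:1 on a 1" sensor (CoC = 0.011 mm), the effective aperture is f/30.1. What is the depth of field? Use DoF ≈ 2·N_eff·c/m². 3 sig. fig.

At magnification m, DoF ≈ 2·N_eff·c/m² = 2 × 30.1 × 0.011 / 2.34² = 0.6622 / 5.476 ≈ 0.121 mm.

0.121 mm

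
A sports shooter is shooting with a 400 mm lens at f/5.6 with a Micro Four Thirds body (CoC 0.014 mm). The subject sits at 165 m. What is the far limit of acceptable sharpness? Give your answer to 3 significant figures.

179 m

Hyperfocal distance H = f²/(N·c) + f = 400²/(5.6 × 0.014) + 400 = 160000/0.0784 + 400 ≈ 2041216.3 mm ≈ 2041 m.
Far limit Df = s·(H − f)/(H − s) = 165000 × (2041216.3 − 400) / (2041216.3 − 165000) = 165000 × 2040816.3 / 1876216.3 ≈ 179475 mm ≈ 179 m.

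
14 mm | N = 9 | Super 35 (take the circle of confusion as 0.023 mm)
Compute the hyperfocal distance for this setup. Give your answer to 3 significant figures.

0.961 m

Hyperfocal distance H = f²/(N·c) + f = 14²/(9 × 0.023) + 14 = 196/0.207 + 14 ≈ 960.9 mm ≈ 0.961 m.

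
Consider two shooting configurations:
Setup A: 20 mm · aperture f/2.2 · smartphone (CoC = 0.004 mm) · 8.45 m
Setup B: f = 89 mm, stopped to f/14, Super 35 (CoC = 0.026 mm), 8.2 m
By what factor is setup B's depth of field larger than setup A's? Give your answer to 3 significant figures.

2.19

Setup A: H = 20²/(2.2×0.004) + 20 ≈ 45474.5 mm; DoF = Df − Dn = 10374.0 − 7128.0 ≈ 3246.0 mm.
Setup B: H = 89²/(14×0.026) + 89 ≈ 21850.0 mm; DoF = Df − Dn = 13072.5 − 5973.5 ≈ 7099.0 mm.
Ratio = 7099.0 / 3246.0 ≈ 2.19.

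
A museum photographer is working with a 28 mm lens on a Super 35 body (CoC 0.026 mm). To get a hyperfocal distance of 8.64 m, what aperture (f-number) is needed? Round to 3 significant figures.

Rearrange H = f²/(N·c) + f for N: N = f² / ((H − f)·c).
N = 28² / ((8640 − 28) × 0.026) = 784 / 223.9 ≈ 3.50.

f/3.50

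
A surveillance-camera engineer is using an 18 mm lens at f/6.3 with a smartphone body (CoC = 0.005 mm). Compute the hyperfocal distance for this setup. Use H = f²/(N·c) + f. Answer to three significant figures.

10.3 m

Hyperfocal distance H = f²/(N·c) + f = 18²/(6.3 × 0.005) + 18 = 324/0.0315 + 18 ≈ 10303.7 mm ≈ 10.3 m.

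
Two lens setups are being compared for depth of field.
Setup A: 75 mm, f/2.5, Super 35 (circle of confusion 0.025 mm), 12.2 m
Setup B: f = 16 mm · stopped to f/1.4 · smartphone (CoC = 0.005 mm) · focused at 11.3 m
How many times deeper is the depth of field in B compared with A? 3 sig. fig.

2.30

Setup A: H = 75²/(2.5×0.025) + 75 ≈ 90075.0 mm; DoF = Df − Dn = 14099.5 − 10751.5 ≈ 3348.0 mm.
Setup B: H = 16²/(1.4×0.005) + 16 ≈ 36587.4 mm; DoF = Df − Dn = 16342.4 − 8635.5 ≈ 7706.9 mm.
Ratio = 7706.9 / 3348.0 ≈ 2.30.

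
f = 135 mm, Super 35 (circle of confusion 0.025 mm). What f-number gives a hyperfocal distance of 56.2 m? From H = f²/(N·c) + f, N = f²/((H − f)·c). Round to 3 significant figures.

Rearrange H = f²/(N·c) + f for N: N = f² / ((H − f)·c).
N = 135² / ((56200 − 135) × 0.025) = 18225 / 1402 ≈ 13.

f/13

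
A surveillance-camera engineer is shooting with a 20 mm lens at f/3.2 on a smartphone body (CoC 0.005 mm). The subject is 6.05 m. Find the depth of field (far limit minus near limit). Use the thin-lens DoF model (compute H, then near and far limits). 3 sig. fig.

3.10 m

Hyperfocal distance H = f²/(N·c) + f = 20²/(3.2 × 0.005) + 20 = 400/0.016 + 20 ≈ 25020.0 mm ≈ 25.02 m.
Near limit Dn = s·(H − f)/(H + s − 2f) = 6050 × (25020.0 − 20) / (25020.0 + 6050 − 2 × 20) = 6050 × 25000.0 / 31030.0 ≈ 4874.3 mm.
Far limit Df = s·(H − f)/(H − s) = 6050 × (25020.0 − 20) / (25020.0 − 6050) = 6050 × 25000.0 / 18970.0 ≈ 7973.1 mm.
Depth of field = Df − Dn = 7973.1 − 4874.3 ≈ 3098.8 mm ≈ 3.10 m.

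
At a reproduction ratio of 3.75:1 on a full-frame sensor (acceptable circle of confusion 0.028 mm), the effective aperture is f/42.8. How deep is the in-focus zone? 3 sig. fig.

0.170 mm

At magnification m, DoF ≈ 2·N_eff·c/m² = 2 × 42.8 × 0.028 / 3.75² = 2.397 / 14.06 ≈ 0.17 mm.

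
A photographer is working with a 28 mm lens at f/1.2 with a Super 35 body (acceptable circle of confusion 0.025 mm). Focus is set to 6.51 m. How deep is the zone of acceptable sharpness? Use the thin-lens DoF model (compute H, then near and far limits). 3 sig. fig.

3.44 m

Hyperfocal distance H = f²/(N·c) + f = 28²/(1.2 × 0.025) + 28 = 784/0.03 + 28 ≈ 26161.3 mm ≈ 26.16 m.
Near limit Dn = s·(H − f)/(H + s − 2f) = 6510 × (26161.3 − 28) / (26161.3 + 6510 − 2 × 28) = 6510 × 26133.3 / 32615.3 ≈ 5216.2 mm.
Far limit Df = s·(H − f)/(H − s) = 6510 × (26161.3 − 28) / (26161.3 − 6510) = 6510 × 26133.3 / 19651.3 ≈ 8657.3 mm.
Depth of field = Df − Dn = 8657.3 − 5216.2 ≈ 3441.1 mm ≈ 3.44 m.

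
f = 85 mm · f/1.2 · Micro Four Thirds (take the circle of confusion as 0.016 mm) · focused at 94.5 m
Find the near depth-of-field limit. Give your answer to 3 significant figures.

Hyperfocal distance H = f²/(N·c) + f = 85²/(1.2 × 0.016) + 85 = 7225/0.0192 + 85 ≈ 376387.1 mm ≈ 376.4 m.
Near limit Dn = s·(H − f)/(H + s − 2f) = 94500 × (376387.1 − 85) / (376387.1 + 94500 − 2 × 85) = 94500 × 376302.1 / 470717.1 ≈ 75545 mm ≈ 75.5 m.

75.5 m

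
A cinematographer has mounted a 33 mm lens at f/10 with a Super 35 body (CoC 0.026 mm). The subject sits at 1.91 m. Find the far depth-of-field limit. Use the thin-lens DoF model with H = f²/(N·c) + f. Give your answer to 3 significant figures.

3.46 m

Hyperfocal distance H = f²/(N·c) + f = 33²/(10 × 0.026) + 33 = 1089/0.26 + 33 ≈ 4221.5 mm ≈ 4.221 m.
Far limit Df = s·(H − f)/(H − s) = 1910 × (4221.5 − 33) / (4221.5 − 1910) = 1910 × 4188.5 / 2311.5 ≈ 3461.0 mm ≈ 3.46 m.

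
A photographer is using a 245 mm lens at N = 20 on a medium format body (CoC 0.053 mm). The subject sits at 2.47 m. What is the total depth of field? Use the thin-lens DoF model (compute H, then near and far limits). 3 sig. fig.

194 mm

Hyperfocal distance H = f²/(N·c) + f = 245²/(20 × 0.053) + 245 = 60025/1.06 + 245 ≈ 56872.4 mm ≈ 56.87 m.
Near limit Dn = s·(H − f)/(H + s − 2f) = 2470 × (56872.4 − 245) / (56872.4 + 2470 − 2 × 245) = 2470 × 56627.4 / 58852.4 ≈ 2376.62 mm.
Far limit Df = s·(H − f)/(H − s) = 2470 × (56872.4 − 245) / (56872.4 − 2470) = 2470 × 56627.4 / 54402.4 ≈ 2571.02 mm.
Depth of field = Df − Dn = 2571.02 − 2376.62 ≈ 194.40 mm.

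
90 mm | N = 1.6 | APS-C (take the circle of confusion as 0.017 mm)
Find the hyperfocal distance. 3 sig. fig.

Hyperfocal distance H = f²/(N·c) + f = 90²/(1.6 × 0.017) + 90 = 8100/0.0272 + 90 ≈ 297884.1 mm ≈ 298 m.

298 m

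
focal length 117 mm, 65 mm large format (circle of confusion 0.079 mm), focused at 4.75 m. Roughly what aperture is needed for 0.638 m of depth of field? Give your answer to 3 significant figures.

Write h = H − f = f²/(N·c). The thin-lens limits are Dn = s·h/(h + (s−f)) and Df = s·h/(h − (s−f)), so DoF = Df − Dn = 2·s·(s−f)·h / (h² − (s−f)²).
That is a quadratic in h: DoF·h² − 2·s·(s−f)·h − DoF·(s−f)² = 0 ⇒ h = (s−f)·(s + √(s² + DoF²)) / DoF = 4633 × (4750 + √(4750² + 638²)) / 638 = 4633 × (4750 + 4792.66) / 638 ≈ 69296 mm.
Then N = f²/(c·h) = 117² / (0.079 × 69296) = 13689 / 5474.4 ≈ 2.50.

f/2.50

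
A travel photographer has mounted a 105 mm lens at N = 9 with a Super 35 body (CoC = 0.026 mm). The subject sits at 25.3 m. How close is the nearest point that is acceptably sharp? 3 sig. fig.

16.5 m

Hyperfocal distance H = f²/(N·c) + f = 105²/(9 × 0.026) + 105 = 11025/0.234 + 105 ≈ 47220.4 mm ≈ 47.22 m.
Near limit Dn = s·(H − f)/(H + s − 2f) = 25300 × (47220.4 − 105) / (47220.4 + 25300 − 2 × 105) = 25300 × 47115.4 / 72310.4 ≈ 16485 mm ≈ 16.5 m.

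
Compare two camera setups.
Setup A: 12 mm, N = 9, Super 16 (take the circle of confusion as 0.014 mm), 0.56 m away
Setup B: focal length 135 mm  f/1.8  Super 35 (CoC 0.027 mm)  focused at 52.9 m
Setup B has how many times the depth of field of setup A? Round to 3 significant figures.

Setup A: H = 12²/(9×0.014) + 12 ≈ 1154.9 mm; DoF = Df − Dn = 1075.89 − 378.51 ≈ 697.38 mm.
Setup B: H = 135²/(1.8×0.027) + 135 ≈ 375135.0 mm; DoF = Df − Dn = 61562 − 46375 ≈ 15187 mm.
Ratio = 15187 / 697.38 ≈ 21.8.

21.8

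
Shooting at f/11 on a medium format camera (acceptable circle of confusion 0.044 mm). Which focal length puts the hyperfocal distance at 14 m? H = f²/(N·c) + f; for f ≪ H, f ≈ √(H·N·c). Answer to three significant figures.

82.1 mm

From H = f²/(N·c) + f, with f ≪ H: f ≈ √(H·N·c) = √(14000 × 11 × 0.044) = √6776.0 ≈ 82.32 mm.
Exact: f² + N·c·f − N·c·H = 0 ⇒ f = (−N·c + √((N·c)² + 4·N·c·H))/2 = (−0.484 + √27104)/2 ≈ 82.075 mm ≈ 82.1 mm.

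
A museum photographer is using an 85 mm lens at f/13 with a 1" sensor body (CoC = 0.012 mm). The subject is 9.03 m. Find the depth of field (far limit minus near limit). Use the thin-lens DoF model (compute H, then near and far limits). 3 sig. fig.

3.62 m

Hyperfocal distance H = f²/(N·c) + f = 85²/(13 × 0.012) + 85 = 7225/0.156 + 85 ≈ 46399.1 mm ≈ 46.40 m.
Near limit Dn = s·(H − f)/(H + s − 2f) = 9030 × (46399.1 − 85) / (46399.1 + 9030 − 2 × 85) = 9030 × 46314.1 / 55259.1 ≈ 7568.3 mm.
Far limit Df = s·(H − f)/(H − s) = 9030 × (46399.1 − 85) / (46399.1 − 9030) = 9030 × 46314.1 / 37369.1 ≈ 11191.5 mm.
Depth of field = Df − Dn = 11191.5 − 7568.3 ≈ 3623.2 mm ≈ 3.62 m.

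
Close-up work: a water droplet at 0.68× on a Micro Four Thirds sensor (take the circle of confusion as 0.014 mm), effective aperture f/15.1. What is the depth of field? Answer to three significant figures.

0.914 mm

At magnification m, DoF ≈ 2·N_eff·c/m² = 2 × 15.1 × 0.014 / 0.68² = 0.4228 / 0.4624 ≈ 0.914 mm.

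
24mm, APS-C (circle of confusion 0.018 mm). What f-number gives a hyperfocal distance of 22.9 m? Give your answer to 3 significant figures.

Rearrange H = f²/(N·c) + f for N: N = f² / ((H − f)·c).
N = 24² / ((22900 − 24) × 0.018) = 576 / 411.8 ≈ 1.40.

f/1.40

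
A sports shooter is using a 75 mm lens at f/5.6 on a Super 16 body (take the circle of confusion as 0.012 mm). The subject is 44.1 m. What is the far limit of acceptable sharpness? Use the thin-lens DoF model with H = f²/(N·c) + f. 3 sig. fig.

Hyperfocal distance H = f²/(N·c) + f = 75²/(5.6 × 0.012) + 75 = 5625/0.0672 + 75 ≈ 83780.4 mm ≈ 83.78 m.
Far limit Df = s·(H − f)/(H − s) = 44100 × (83780.4 − 75) / (83780.4 − 44100) = 44100 × 83705.4 / 39680.4 ≈ 93029 mm ≈ 93.0 m.

93.0 m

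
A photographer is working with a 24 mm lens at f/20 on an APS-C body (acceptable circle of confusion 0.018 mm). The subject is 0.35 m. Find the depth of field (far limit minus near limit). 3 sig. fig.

149 mm

Hyperfocal distance H = f²/(N·c) + f = 24²/(20 × 0.018) + 24 = 576/0.36 + 24 ≈ 1624.0 mm ≈ 1.624 m.
Near limit Dn = s·(H − f)/(H + s − 2f) = 350 × (1624.0 − 24) / (1624.0 + 350 − 2 × 24) = 350 × 1600.0 / 1926.0 ≈ 290.76 mm.
Far limit Df = s·(H − f)/(H − s) = 350 × (1624.0 − 24) / (1624.0 − 350) = 350 × 1600.0 / 1274.0 ≈ 439.56 mm.
Depth of field = Df − Dn = 439.56 − 290.76 ≈ 148.80 mm.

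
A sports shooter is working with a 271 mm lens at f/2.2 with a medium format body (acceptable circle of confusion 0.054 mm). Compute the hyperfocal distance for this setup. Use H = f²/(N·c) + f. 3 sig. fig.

Hyperfocal distance H = f²/(N·c) + f = 271²/(2.2 × 0.054) + 271 = 73441/0.1188 + 271 ≈ 618461.2 mm ≈ 618 m.

618 m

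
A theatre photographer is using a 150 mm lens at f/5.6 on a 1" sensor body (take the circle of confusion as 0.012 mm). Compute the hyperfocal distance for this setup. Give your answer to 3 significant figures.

335 m

Hyperfocal distance H = f²/(N·c) + f = 150²/(5.6 × 0.012) + 150 = 22500/0.0672 + 150 ≈ 334971.4 mm ≈ 335 m.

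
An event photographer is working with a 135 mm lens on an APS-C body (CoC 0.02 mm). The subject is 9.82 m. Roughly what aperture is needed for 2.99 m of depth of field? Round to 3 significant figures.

Write h = H − f = f²/(N·c). The thin-lens limits are Dn = s·h/(h + (s−f)) and Df = s·h/(h − (s−f)), so DoF = Df − Dn = 2·s·(s−f)·h / (h² − (s−f)²).
That is a quadratic in h: DoF·h² − 2·s·(s−f)·h − DoF·(s−f)² = 0 ⇒ h = (s−f)·(s + √(s² + DoF²)) / DoF = 9685 × (9820 + √(9820² + 2990²)) / 2990 = 9685 × (9820 + 10265.1) / 2990 ≈ 65058 mm.
Then N = f²/(c·h) = 135² / (0.02 × 65058) = 18225 / 1301.2 ≈ 14.

f/14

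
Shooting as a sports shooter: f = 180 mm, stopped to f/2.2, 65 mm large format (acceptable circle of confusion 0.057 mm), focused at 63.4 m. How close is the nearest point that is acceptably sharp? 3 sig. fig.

Hyperfocal distance H = f²/(N·c) + f = 180²/(2.2 × 0.057) + 180 = 32400/0.1254 + 180 ≈ 258553.2 mm ≈ 258.6 m.
Near limit Dn = s·(H − f)/(H + s − 2f) = 63400 × (258553.2 − 180) / (258553.2 + 63400 − 2 × 180) = 63400 × 258373.2 / 321593.2 ≈ 50937 mm ≈ 50.9 m.

50.9 m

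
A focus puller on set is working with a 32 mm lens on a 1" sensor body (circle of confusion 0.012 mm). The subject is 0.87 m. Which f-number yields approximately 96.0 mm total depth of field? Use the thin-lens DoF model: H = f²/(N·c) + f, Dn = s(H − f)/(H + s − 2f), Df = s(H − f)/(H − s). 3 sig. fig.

f/5.60

Write h = H − f = f²/(N·c). The thin-lens limits are Dn = s·h/(h + (s−f)) and Df = s·h/(h − (s−f)), so DoF = Df − Dn = 2·s·(s−f)·h / (h² − (s−f)²).
That is a quadratic in h: DoF·h² − 2·s·(s−f)·h − DoF·(s−f)² = 0 ⇒ h = (s−f)·(s + √(s² + DoF²)) / DoF = 838 × (870 + √(870² + 96²)) / 96 = 838 × (870 + 875.281) / 96 ≈ 15235 mm.
Then N = f²/(c·h) = 32² / (0.012 × 15235) = 1024 / 182.82 ≈ 5.60.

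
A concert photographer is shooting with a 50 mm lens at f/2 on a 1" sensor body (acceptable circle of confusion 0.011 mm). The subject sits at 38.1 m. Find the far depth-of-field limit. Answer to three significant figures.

57.3 m

Hyperfocal distance H = f²/(N·c) + f = 50²/(2 × 0.011) + 50 = 2500/0.022 + 50 ≈ 113686.4 mm ≈ 113.7 m.
Far limit Df = s·(H − f)/(H − s) = 38100 × (113686.4 − 50) / (113686.4 − 38100) = 38100 × 113636.4 / 75586.4 ≈ 57279 mm ≈ 57.3 m.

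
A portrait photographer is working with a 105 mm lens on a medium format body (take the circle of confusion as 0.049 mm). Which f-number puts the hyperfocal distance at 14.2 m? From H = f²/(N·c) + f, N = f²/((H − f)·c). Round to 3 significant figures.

Rearrange H = f²/(N·c) + f for N: N = f² / ((H − f)·c).
N = 105² / ((14200 − 105) × 0.049) = 11025 / 690.7 ≈ 16.

f/16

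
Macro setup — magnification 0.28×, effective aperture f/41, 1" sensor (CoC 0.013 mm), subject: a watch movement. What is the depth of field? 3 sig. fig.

13.6 mm

At magnification m, DoF ≈ 2·N_eff·c/m² = 2 × 41 × 0.013 / 0.28² = 1.066 / 0.0784 ≈ 13.6 mm.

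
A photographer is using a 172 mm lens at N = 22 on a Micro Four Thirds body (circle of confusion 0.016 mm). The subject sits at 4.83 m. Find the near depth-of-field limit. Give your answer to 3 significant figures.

Hyperfocal distance H = f²/(N·c) + f = 172²/(22 × 0.016) + 172 = 29584/0.352 + 172 ≈ 84217.5 mm ≈ 84.22 m.
Near limit Dn = s·(H − f)/(H + s − 2f) = 4830 × (84217.5 − 172) / (84217.5 + 4830 − 2 × 172) = 4830 × 84045.5 / 88703.5 ≈ 4576.4 mm ≈ 4.58 m.

4.58 m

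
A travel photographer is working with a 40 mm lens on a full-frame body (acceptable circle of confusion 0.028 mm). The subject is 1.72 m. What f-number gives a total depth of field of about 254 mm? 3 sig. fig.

Write h = H − f = f²/(N·c). The thin-lens limits are Dn = s·h/(h + (s−f)) and Df = s·h/(h − (s−f)), so DoF = Df − Dn = 2·s·(s−f)·h / (h² − (s−f)²).
That is a quadratic in h: DoF·h² − 2·s·(s−f)·h − DoF·(s−f)² = 0 ⇒ h = (s−f)·(s + √(s² + DoF²)) / DoF = 1680 × (1720 + √(1720² + 254²)) / 254 = 1680 × (1720 + 1738.65) / 254 ≈ 22876 mm.
Then N = f²/(c·h) = 40² / (0.028 × 22876) = 1600 / 640.53 ≈ 2.50.

f/2.50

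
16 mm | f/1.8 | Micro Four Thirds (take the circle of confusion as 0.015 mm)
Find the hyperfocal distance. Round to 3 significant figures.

Hyperfocal distance H = f²/(N·c) + f = 16²/(1.8 × 0.015) + 16 = 256/0.027 + 16 ≈ 9497.5 mm ≈ 9.50 m.

9.50 m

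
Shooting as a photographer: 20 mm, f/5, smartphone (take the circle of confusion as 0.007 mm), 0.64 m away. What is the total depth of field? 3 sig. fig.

Hyperfocal distance H = f²/(N·c) + f = 20²/(5 × 0.007) + 20 = 400/0.035 + 20 ≈ 11448.6 mm ≈ 11.45 m.
Near limit Dn = s·(H − f)/(H + s − 2f) = 640 × (11448.6 − 20) / (11448.6 + 640 − 2 × 20) = 640 × 11428.6 / 12048.6 ≈ 607.067 mm.
Far limit Df = s·(H − f)/(H − s) = 640 × (11448.6 − 20) / (11448.6 − 640) = 640 × 11428.6 / 10808.6 ≈ 676.712 mm.
Depth of field = Df − Dn = 676.712 − 607.067 ≈ 69.645 mm.

69.6 mm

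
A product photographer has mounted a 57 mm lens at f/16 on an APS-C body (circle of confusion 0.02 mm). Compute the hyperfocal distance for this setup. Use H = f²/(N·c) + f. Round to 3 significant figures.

10.2 m

Hyperfocal distance H = f²/(N·c) + f = 57²/(16 × 0.02) + 57 = 3249/0.32 + 57 ≈ 10210.1 mm ≈ 10.2 m.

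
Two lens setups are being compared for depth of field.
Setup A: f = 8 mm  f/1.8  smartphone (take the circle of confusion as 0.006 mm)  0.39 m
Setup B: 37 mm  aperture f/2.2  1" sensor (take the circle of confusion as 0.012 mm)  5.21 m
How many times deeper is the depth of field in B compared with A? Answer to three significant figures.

20.8

Setup A: H = 8²/(1.8×0.006) + 8 ≈ 5933.9 mm; DoF = Df − Dn = 416.873 − 366.382 ≈ 50.491 mm.
Setup B: H = 37²/(2.2×0.012) + 37 ≈ 51893.1 mm; DoF = Df − Dn = 5787.3 − 4737.4 ≈ 1049.9 mm.
Ratio = 1049.9 / 50.491 ≈ 20.8.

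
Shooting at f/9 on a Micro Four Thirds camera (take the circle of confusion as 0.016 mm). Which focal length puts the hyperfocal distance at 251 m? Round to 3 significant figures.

190 mm

From H = f²/(N·c) + f, with f ≪ H: f ≈ √(H·N·c) = √(251000 × 9 × 0.016) = √36144 ≈ 190.1 mm.
The +f correction barely moves this — solving exactly, f² + N·c·f − N·c·H = 0 ⇒ f = (−N·c + √((N·c)² + 4·N·c·H))/2 = (−0.144 + √144576)/2 ≈ 190.04 mm, so f ≈ 190 mm.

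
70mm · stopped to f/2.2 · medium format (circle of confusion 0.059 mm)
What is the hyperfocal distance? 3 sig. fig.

Hyperfocal distance H = f²/(N·c) + f = 70²/(2.2 × 0.059) + 70 = 4900/0.1298 + 70 ≈ 37820.4 mm ≈ 37.8 m.

37.8 m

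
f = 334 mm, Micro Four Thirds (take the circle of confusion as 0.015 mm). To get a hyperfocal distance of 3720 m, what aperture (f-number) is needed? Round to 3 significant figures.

f/2.00

Rearrange H = f²/(N·c) + f for N: N = f² / ((H − f)·c).
N = 334² / ((3720000 − 334) × 0.015) = 111556 / 55795 ≈ 2.00.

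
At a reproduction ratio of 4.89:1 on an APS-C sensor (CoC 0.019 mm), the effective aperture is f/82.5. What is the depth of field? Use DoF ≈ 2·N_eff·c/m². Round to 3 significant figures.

0.131 mm

At magnification m, DoF ≈ 2·N_eff·c/m² = 2 × 82.5 × 0.019 / 4.89² = 3.135 / 23.91 ≈ 0.131 mm.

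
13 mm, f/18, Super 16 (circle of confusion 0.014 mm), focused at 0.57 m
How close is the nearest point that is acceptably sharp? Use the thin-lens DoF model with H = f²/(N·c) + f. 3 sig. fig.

311 mm

Hyperfocal distance H = f²/(N·c) + f = 13²/(18 × 0.014) + 13 = 169/0.252 + 13 ≈ 683.6 mm ≈ 0.684 m.
Near limit Dn = s·(H − f)/(H + s − 2f) = 570 × (683.6 − 13) / (683.6 + 570 − 2 × 13) = 570 × 670.6 / 1227.6 ≈ 311.38 mm.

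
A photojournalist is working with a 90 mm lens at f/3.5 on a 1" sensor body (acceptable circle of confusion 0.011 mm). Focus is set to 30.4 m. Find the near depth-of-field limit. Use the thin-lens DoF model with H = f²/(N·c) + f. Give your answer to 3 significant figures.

Hyperfocal distance H = f²/(N·c) + f = 90²/(3.5 × 0.011) + 90 = 8100/0.0385 + 90 ≈ 210479.6 mm ≈ 210.5 m.
Near limit Dn = s·(H − f)/(H + s − 2f) = 30400 × (210479.6 − 90) / (210479.6 + 30400 − 2 × 90) = 30400 × 210389.6 / 240699.6 ≈ 26572 mm ≈ 26.6 m.

26.6 m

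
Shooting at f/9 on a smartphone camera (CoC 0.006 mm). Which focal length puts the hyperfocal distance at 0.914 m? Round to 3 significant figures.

7.00 mm

From H = f²/(N·c) + f, with f ≪ H: f ≈ √(H·N·c) = √(914 × 9 × 0.006) = √49.356 ≈ 7.025 mm.
Exact: f² + N·c·f − N·c·H = 0 ⇒ f = (−N·c + √((N·c)² + 4·N·c·H))/2 = (−0.054 + √197.43)/2 ≈ 6.9984 mm ≈ 7.00 mm.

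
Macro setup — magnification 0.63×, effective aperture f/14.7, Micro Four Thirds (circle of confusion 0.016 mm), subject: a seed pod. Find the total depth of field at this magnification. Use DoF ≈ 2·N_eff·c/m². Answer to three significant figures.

1.19 mm

At magnification m, DoF ≈ 2·N_eff·c/m² = 2 × 14.7 × 0.016 / 0.63² = 0.4704 / 0.3969 ≈ 1.19 mm.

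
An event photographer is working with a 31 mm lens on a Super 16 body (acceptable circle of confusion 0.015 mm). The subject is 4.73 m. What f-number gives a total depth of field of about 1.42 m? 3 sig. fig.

Write h = H − f = f²/(N·c). The thin-lens limits are Dn = s·h/(h + (s−f)) and Df = s·h/(h − (s−f)), so DoF = Df − Dn = 2·s·(s−f)·h / (h² − (s−f)²).
That is a quadratic in h: DoF·h² − 2·s·(s−f)·h − DoF·(s−f)² = 0 ⇒ h = (s−f)·(s + √(s² + DoF²)) / DoF = 4699 × (4730 + √(4730² + 1420²)) / 1420 = 4699 × (4730 + 4938.55) / 1420 ≈ 31995 mm.
Then N = f²/(c·h) = 31² / (0.015 × 31995) = 961 / 479.92 ≈ 2.00.

f/2.00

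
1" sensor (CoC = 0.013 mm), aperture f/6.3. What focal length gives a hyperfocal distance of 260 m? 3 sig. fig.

146 mm

From H = f²/(N·c) + f, with f ≪ H: f ≈ √(H·N·c) = √(260000 × 6.3 × 0.013) = √21294 ≈ 145.9 mm.
The +f correction barely moves this — solving exactly, f² + N·c·f − N·c·H = 0 ⇒ f = (−N·c + √((N·c)² + 4·N·c·H))/2 = (−0.0819 + √85176)/2 ≈ 145.88 mm, so f ≈ 146 mm.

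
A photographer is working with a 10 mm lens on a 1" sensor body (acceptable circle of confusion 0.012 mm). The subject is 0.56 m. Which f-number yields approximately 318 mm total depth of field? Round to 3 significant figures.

Write h = H − f = f²/(N·c). The thin-lens limits are Dn = s·h/(h + (s−f)) and Df = s·h/(h − (s−f)), so DoF = Df − Dn = 2·s·(s−f)·h / (h² − (s−f)²).
That is a quadratic in h: DoF·h² − 2·s·(s−f)·h − DoF·(s−f)² = 0 ⇒ h = (s−f)·(s + √(s² + DoF²)) / DoF = 550 × (560 + √(560² + 318²)) / 318 = 550 × (560 + 643.991) / 318 ≈ 2082.4 mm.
Then N = f²/(c·h) = 10² / (0.012 × 2082.4) = 100 / 24.988 ≈ 4.

f/4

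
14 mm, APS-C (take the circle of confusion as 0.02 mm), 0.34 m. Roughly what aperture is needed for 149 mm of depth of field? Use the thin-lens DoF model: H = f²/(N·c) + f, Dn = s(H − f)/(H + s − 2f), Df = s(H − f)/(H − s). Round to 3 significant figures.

Write h = H − f = f²/(N·c). The thin-lens limits are Dn = s·h/(h + (s−f)) and Df = s·h/(h − (s−f)), so DoF = Df − Dn = 2·s·(s−f)·h / (h² − (s−f)²).
That is a quadratic in h: DoF·h² − 2·s·(s−f)·h − DoF·(s−f)² = 0 ⇒ h = (s−f)·(s + √(s² + DoF²)) / DoF = 326 × (340 + √(340² + 149²)) / 149 = 326 × (340 + 371.216) / 149 ≈ 1556.1 mm.
Then N = f²/(c·h) = 14² / (0.02 × 1556.1) = 196 / 31.122 ≈ 6.30.

f/6.30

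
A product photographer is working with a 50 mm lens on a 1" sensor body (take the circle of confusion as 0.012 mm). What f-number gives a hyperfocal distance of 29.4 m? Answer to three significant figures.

Rearrange H = f²/(N·c) + f for N: N = f² / ((H − f)·c).
N = 50² / ((29400 − 50) × 0.012) = 2500 / 352.2 ≈ 7.10.

f/7.10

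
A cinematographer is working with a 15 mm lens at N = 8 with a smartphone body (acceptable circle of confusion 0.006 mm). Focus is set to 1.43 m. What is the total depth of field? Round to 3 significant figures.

Hyperfocal distance H = f²/(N·c) + f = 15²/(8 × 0.006) + 15 = 225/0.048 + 15 ≈ 4702.5 mm ≈ 4.702 m.
Near limit Dn = s·(H − f)/(H + s − 2f) = 1430 × (4702.5 − 15) / (4702.5 + 1430 − 2 × 15) = 1430 × 4687.5 / 6102.5 ≈ 1098.42 mm.
Far limit Df = s·(H − f)/(H − s) = 1430 × (4702.5 − 15) / (4702.5 − 1430) = 1430 × 4687.5 / 3272.5 ≈ 2048.32 mm.
Depth of field = Df − Dn = 2048.32 − 1098.42 ≈ 949.90 mm ≈ 0.950 m.

0.950 m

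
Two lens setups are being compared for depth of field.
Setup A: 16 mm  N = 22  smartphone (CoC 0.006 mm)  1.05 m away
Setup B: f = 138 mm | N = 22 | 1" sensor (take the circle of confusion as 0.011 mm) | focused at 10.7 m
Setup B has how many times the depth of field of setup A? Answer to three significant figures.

1.87

Setup A: H = 16²/(22×0.006) + 16 ≈ 1955.4 mm; DoF = Df − Dn = 2249.1 − 684.9 ≈ 1564.2 mm.
Setup B: H = 138²/(22×0.011) + 138 ≈ 78832.2 mm; DoF = Df − Dn = 12358.7 − 9433.8 ≈ 2924.9 mm.
Ratio = 2924.9 / 1564.2 ≈ 1.87.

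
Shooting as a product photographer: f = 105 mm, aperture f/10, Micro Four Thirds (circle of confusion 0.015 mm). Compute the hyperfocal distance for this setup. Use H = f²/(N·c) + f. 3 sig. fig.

Hyperfocal distance H = f²/(N·c) + f = 105²/(10 × 0.015) + 105 = 11025/0.15 + 105 ≈ 73605.0 mm ≈ 73.6 m.

73.6 m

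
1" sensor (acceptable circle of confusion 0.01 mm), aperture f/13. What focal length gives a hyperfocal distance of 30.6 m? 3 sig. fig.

From H = f²/(N·c) + f, with f ≪ H: f ≈ √(H·N·c) = √(30600 × 13 × 0.01) = √3978.0 ≈ 63.07 mm.
Exact: f² + N·c·f − N·c·H = 0 ⇒ f = (−N·c + √((N·c)² + 4·N·c·H))/2 = (−0.13 + √15912)/2 ≈ 63.006 mm ≈ 63.0 mm.

63.0 mm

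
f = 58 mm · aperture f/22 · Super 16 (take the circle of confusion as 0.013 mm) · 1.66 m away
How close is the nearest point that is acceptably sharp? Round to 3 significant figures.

Hyperfocal distance H = f²/(N·c) + f = 58²/(22 × 0.013) + 58 = 3364/0.286 + 58 ≈ 11820.2 mm ≈ 11.82 m.
Near limit Dn = s·(H − f)/(H + s − 2f) = 1660 × (11820.2 − 58) / (11820.2 + 1660 − 2 × 58) = 1660 × 11762.2 / 13364.2 ≈ 1461.0 mm ≈ 1.46 m.

1.46 m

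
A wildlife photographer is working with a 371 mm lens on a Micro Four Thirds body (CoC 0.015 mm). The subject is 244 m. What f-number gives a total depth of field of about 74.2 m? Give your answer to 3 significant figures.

f/5.60

Write h = H − f = f²/(N·c). The thin-lens limits are Dn = s·h/(h + (s−f)) and Df = s·h/(h − (s−f)), so DoF = Df − Dn = 2·s·(s−f)·h / (h² − (s−f)²).
That is a quadratic in h: DoF·h² − 2·s·(s−f)·h − DoF·(s−f)² = 0 ⇒ h = (s−f)·(s + √(s² + DoF²)) / DoF = 243629 × (244000 + √(244000² + 74200²)) / 74200 = 243629 × (244000 + 255033) / 74200 ≈ 1638529 mm.
Then N = f²/(c·h) = 371² / (0.015 × 1638529) = 137641 / 24578 ≈ 5.60.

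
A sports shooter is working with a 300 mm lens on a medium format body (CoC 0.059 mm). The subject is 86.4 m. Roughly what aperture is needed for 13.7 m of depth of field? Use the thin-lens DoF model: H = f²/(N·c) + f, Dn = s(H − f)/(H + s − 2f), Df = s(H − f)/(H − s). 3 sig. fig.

Write h = H − f = f²/(N·c). The thin-lens limits are Dn = s·h/(h + (s−f)) and Df = s·h/(h − (s−f)), so DoF = Df − Dn = 2·s·(s−f)·h / (h² − (s−f)²).
That is a quadratic in h: DoF·h² − 2·s·(s−f)·h − DoF·(s−f)² = 0 ⇒ h = (s−f)·(s + √(s² + DoF²)) / DoF = 86100 × (86400 + √(86400² + 13700²)) / 13700 = 86100 × (86400 + 87479.4) / 13700 ≈ 1092775 mm.
Then N = f²/(c·h) = 300² / (0.059 × 1092775) = 90000 / 64474 ≈ 1.40.

f/1.40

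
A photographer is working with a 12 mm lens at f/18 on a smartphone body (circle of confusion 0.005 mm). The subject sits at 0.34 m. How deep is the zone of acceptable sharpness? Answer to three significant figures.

146 mm

Hyperfocal distance H = f²/(N·c) + f = 12²/(18 × 0.005) + 12 = 144/0.09 + 12 ≈ 1612.0 mm ≈ 1.612 m.
Near limit Dn = s·(H − f)/(H + s − 2f) = 340 × (1612.0 − 12) / (1612.0 + 340 − 2 × 12) = 340 × 1600.0 / 1928.0 ≈ 282.16 mm.
Far limit Df = s·(H − f)/(H − s) = 340 × (1612.0 − 12) / (1612.0 − 340) = 340 × 1600.0 / 1272.0 ≈ 427.67 mm.
Depth of field = Df − Dn = 427.67 − 282.16 ≈ 145.51 mm.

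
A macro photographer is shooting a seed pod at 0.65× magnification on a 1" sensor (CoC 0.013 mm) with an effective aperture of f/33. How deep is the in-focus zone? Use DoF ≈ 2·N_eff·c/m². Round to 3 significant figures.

2.03 mm

At magnification m, DoF ≈ 2·N_eff·c/m² = 2 × 33 × 0.013 / 0.65² = 0.858 / 0.4225 ≈ 2.03 mm.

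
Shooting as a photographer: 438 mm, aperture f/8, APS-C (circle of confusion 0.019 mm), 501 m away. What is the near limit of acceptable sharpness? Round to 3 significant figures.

359 m

Hyperfocal distance H = f²/(N·c) + f = 438²/(8 × 0.019) + 438 = 191844/0.152 + 438 ≈ 1262569.6 mm ≈ 1263 m.
Near limit Dn = s·(H − f)/(H + s − 2f) = 501000 × (1262569.6 − 438) / (1262569.6 + 501000 − 2 × 438) = 501000 × 1262131.6 / 1762693.6 ≈ 358728 mm ≈ 359 m.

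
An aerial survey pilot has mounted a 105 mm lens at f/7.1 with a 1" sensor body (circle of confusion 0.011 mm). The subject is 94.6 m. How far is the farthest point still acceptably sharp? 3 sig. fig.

286 m

Hyperfocal distance H = f²/(N·c) + f = 105²/(7.1 × 0.011) + 105 = 11025/0.0781 + 105 ≈ 141270.2 mm ≈ 141.3 m.
Far limit Df = s·(H − f)/(H − s) = 94600 × (141270.2 − 105) / (141270.2 − 94600) = 94600 × 141165.2 / 46670.2 ≈ 286140 mm ≈ 286 m.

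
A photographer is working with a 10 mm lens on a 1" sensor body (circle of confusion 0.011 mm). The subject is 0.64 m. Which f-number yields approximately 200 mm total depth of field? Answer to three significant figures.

Write h = H − f = f²/(N·c). The thin-lens limits are Dn = s·h/(h + (s−f)) and Df = s·h/(h − (s−f)), so DoF = Df − Dn = 2·s·(s−f)·h / (h² − (s−f)²).
That is a quadratic in h: DoF·h² − 2·s·(s−f)·h − DoF·(s−f)² = 0 ⇒ h = (s−f)·(s + √(s² + DoF²)) / DoF = 630 × (640 + √(640² + 200²)) / 200 = 630 × (640 + 670.522) / 200 ≈ 4128.1 mm.
Then N = f²/(c·h) = 10² / (0.011 × 4128.1) = 100 / 45.410 ≈ 2.20.

f/2.20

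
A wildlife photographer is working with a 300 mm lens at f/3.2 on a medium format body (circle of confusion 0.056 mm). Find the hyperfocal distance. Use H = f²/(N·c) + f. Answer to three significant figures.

503 m

Hyperfocal distance H = f²/(N·c) + f = 300²/(3.2 × 0.056) + 300 = 90000/0.1792 + 300 ≈ 502532.1 mm ≈ 503 m.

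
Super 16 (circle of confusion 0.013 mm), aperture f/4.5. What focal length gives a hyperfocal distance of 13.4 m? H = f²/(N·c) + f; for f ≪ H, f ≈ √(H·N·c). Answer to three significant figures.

From H = f²/(N·c) + f, with f ≪ H: f ≈ √(H·N·c) = √(13400 × 4.5 × 0.013) = √783.90 ≈ 28.00 mm.
The +f correction barely moves this — solving exactly, f² + N·c·f − N·c·H = 0 ⇒ f = (−N·c + √((N·c)² + 4·N·c·H))/2 = (−0.0585 + √3135.6)/2 ≈ 27.969 mm, so f ≈ 28.0 mm.

28.0 mm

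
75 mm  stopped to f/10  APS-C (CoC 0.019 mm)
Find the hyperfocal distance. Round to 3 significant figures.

Hyperfocal distance H = f²/(N·c) + f = 75²/(10 × 0.019) + 75 = 5625/0.19 + 75 ≈ 29680.3 mm ≈ 29.7 m.

29.7 m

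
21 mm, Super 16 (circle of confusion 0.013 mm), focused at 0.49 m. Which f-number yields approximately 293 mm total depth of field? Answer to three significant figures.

f/20

Write h = H − f = f²/(N·c). The thin-lens limits are Dn = s·h/(h + (s−f)) and Df = s·h/(h − (s−f)), so DoF = Df − Dn = 2·s·(s−f)·h / (h² − (s−f)²).
That is a quadratic in h: DoF·h² − 2·s·(s−f)·h − DoF·(s−f)² = 0 ⇒ h = (s−f)·(s + √(s² + DoF²)) / DoF = 469 × (490 + √(490² + 293²)) / 293 = 469 × (490 + 570.919) / 293 ≈ 1698.2 mm.
Then N = f²/(c·h) = 21² / (0.013 × 1698.2) = 441 / 22.077 ≈ 20.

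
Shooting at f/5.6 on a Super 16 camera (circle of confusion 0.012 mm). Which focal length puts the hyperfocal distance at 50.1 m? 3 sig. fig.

58.0 mm

From H = f²/(N·c) + f, with f ≪ H: f ≈ √(H·N·c) = √(50100 × 5.6 × 0.012) = √3366.7 ≈ 58.02 mm.
The +f correction barely moves this — solving exactly, f² + N·c·f − N·c·H = 0 ⇒ f = (−N·c + √((N·c)² + 4·N·c·H))/2 = (−0.0672 + √13467)/2 ≈ 57.990 mm, so f ≈ 58.0 mm.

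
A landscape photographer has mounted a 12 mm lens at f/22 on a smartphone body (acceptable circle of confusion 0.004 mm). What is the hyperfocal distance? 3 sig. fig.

Hyperfocal distance H = f²/(N·c) + f = 12²/(22 × 0.004) + 12 = 144/0.088 + 12 ≈ 1648.4 mm ≈ 1.65 m.

1.65 m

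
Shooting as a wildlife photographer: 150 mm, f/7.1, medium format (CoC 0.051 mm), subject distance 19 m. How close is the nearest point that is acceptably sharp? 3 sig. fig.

14.6 m

Hyperfocal distance H = f²/(N·c) + f = 150²/(7.1 × 0.051) + 150 = 22500/0.3621 + 150 ≈ 62287.5 mm ≈ 62.29 m.
Near limit Dn = s·(H − f)/(H + s − 2f) = 19000 × (62287.5 − 150) / (62287.5 + 19000 − 2 × 150) = 19000 × 62137.5 / 80987.5 ≈ 14578 mm ≈ 14.6 m.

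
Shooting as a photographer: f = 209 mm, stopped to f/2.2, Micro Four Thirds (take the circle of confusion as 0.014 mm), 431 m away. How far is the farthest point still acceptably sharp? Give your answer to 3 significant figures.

619 m

Hyperfocal distance H = f²/(N·c) + f = 209²/(2.2 × 0.014) + 209 = 43681/0.0308 + 209 ≈ 1418423.3 mm ≈ 1418 m.
Far limit Df = s·(H − f)/(H − s) = 431000 × (1418423.3 − 209) / (1418423.3 − 431000) = 431000 × 1418214.3 / 987423.3 ≈ 619036 mm ≈ 619 m.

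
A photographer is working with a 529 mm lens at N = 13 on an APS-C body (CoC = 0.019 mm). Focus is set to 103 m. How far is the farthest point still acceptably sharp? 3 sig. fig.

113 m

Hyperfocal distance H = f²/(N·c) + f = 529²/(13 × 0.019) + 529 = 279841/0.247 + 529 ≈ 1133488.5 mm ≈ 1133 m.
Far limit Df = s·(H − f)/(H − s) = 103000 × (1133488.5 − 529) / (1133488.5 − 103000) = 103000 × 1132959.5 / 1030488.5 ≈ 113242 mm ≈ 113 m.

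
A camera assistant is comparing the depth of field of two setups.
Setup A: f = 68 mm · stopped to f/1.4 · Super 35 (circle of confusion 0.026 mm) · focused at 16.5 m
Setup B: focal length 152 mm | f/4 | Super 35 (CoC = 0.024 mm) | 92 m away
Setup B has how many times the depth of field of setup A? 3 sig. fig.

Setup A: H = 68²/(1.4×0.026) + 68 ≈ 127101.0 mm; DoF = Df − Dn = 18951.4 − 14610.1 ≈ 4341.3 mm.
Setup B: H = 152²/(4×0.024) + 152 ≈ 240818.7 mm; DoF = Df − Dn = 148781 − 66588 ≈ 82193 mm.
Ratio = 82193 / 4341.3 ≈ 18.9.

18.9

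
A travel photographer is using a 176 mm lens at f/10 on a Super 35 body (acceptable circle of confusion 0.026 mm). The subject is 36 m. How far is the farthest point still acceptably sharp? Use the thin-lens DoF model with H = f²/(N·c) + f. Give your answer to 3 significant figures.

Hyperfocal distance H = f²/(N·c) + f = 176²/(10 × 0.026) + 176 = 30976/0.26 + 176 ≈ 119314.5 mm ≈ 119.3 m.
Far limit Df = s·(H − f)/(H − s) = 36000 × (119314.5 − 176) / (119314.5 − 36000) = 36000 × 119138.5 / 83314.5 ≈ 51479 mm ≈ 51.5 m.

51.5 m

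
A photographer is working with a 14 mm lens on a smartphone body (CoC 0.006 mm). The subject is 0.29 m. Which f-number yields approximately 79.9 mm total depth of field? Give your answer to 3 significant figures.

Write h = H − f = f²/(N·c). The thin-lens limits are Dn = s·h/(h + (s−f)) and Df = s·h/(h − (s−f)), so DoF = Df − Dn = 2·s·(s−f)·h / (h² − (s−f)²).
That is a quadratic in h: DoF·h² − 2·s·(s−f)·h − DoF·(s−f)² = 0 ⇒ h = (s−f)·(s + √(s² + DoF²)) / DoF = 276 × (290 + √(290² + 79.9²)) / 79.9 = 276 × (290 + 300.806) / 79.9 ≈ 2040.8 mm.
Then N = f²/(c·h) = 14² / (0.006 × 2040.8) = 196 / 12.245 ≈ 16.

f/16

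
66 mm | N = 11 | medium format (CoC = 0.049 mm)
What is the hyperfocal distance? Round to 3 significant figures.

8.15 m

Hyperfocal distance H = f²/(N·c) + f = 66²/(11 × 0.049) + 66 = 4356/0.539 + 66 ≈ 8147.6 mm ≈ 8.15 m.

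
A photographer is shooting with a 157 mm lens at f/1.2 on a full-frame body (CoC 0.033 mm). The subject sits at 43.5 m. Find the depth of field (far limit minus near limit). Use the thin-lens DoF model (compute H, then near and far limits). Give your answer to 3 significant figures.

Hyperfocal distance H = f²/(N·c) + f = 157²/(1.2 × 0.033) + 157 = 24649/0.0396 + 157 ≈ 622606.5 mm ≈ 622.6 m.
Near limit Dn = s·(H − f)/(H + s − 2f) = 43500 × (622606.5 − 157) / (622606.5 + 43500 − 2 × 157) = 43500 × 622449.5 / 665792.5 ≈ 40668.2 mm.
Far limit Df = s·(H − f)/(H − s) = 43500 × (622606.5 − 157) / (622606.5 − 43500) = 43500 × 622449.5 / 579106.5 ≈ 46755.7 mm.
Depth of field = Df − Dn = 46755.7 − 40668.2 ≈ 6087.5 mm ≈ 6.09 m.

6.09 m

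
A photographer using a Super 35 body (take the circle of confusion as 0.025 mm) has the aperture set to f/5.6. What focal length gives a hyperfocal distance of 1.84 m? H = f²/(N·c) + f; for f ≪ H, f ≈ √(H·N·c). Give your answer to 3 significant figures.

From H = f²/(N·c) + f, with f ≪ H: f ≈ √(H·N·c) = √(1840 × 5.6 × 0.025) = √257.60 ≈ 16.05 mm.
Exact: f² + N·c·f − N·c·H = 0 ⇒ f = (−N·c + √((N·c)² + 4·N·c·H))/2 = (−0.14 + √1030.4)/2 ≈ 15.980 mm ≈ 16.0 mm.

16.0 mm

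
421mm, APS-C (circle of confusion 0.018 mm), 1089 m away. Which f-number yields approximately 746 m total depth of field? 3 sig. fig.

Write h = H − f = f²/(N·c). The thin-lens limits are Dn = s·h/(h + (s−f)) and Df = s·h/(h − (s−f)), so DoF = Df − Dn = 2·s·(s−f)·h / (h² − (s−f)²).
That is a quadratic in h: DoF·h² − 2·s·(s−f)·h − DoF·(s−f)² = 0 ⇒ h = (s−f)·(s + √(s² + DoF²)) / DoF = 1088579 × (1089000 + √(1089000² + 746000²)) / 746000 = 1088579 × (1089000 + 1320014) / 746000 ≈ 3515284 mm.
Then N = f²/(c·h) = 421² / (0.018 × 3515284) = 177241 / 63275 ≈ 2.80.

f/2.80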